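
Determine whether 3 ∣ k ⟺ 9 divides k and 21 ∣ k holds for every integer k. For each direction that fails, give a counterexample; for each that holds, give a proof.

(⇒) This fails: take k = 3. Certainly 3 ∣ 3, but 9 ∤ 3.

(⇐) Suppose 9 ∣ k and 21 ∣ k. Any common multiple of 9 and 21 is a multiple of their lcm; here lcm(9, 21) = 9·21/gcd(9, 21) = 189/3 = 63, so 63 ∣ k. Since 3 ∣ 63, it follows that 3 ∣ k.

Not equivalent: only (⇐) holds.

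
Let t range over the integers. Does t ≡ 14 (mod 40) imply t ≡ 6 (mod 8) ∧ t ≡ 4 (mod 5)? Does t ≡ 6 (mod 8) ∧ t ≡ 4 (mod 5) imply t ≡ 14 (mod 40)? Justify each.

Equivalent; both directions hold.

[⇒] Suppose t ≡ 14 (mod 40); write t = 40j + 14. Since 8 ∣ 40, reducing mod 8 gives t ≡ 14 ≡ 6 (mod 8); since 5 ∣ 40, reducing mod 5 gives t ≡ 14 ≡ 4 (mod 5).

[⇐] Conversely, if t ≡ 6 (mod 8) and t ≡ 4 (mod 5), then by the Chinese remainder theorem t ≡ 14 (mod 40). This is exactly t ≡ 14 (mod 40).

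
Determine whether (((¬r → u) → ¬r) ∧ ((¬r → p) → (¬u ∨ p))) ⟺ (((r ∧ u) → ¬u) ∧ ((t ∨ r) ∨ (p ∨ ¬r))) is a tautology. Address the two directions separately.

Forward direction. Assume the antecedent. If r is true, the antecedent cannot hold. If r is false, the consequent reduces to true regardless of the other variables. Either way the consequent holds.

Converse. This fails. Under t = F, r = T, p = F, u = F, the left side is false but the right side is true.

Not equivalent: only (⇒) holds.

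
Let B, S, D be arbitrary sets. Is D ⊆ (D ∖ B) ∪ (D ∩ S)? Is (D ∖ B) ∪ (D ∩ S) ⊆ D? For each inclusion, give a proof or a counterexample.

Forward inclusion. This inclusion fails. Take B = {1}, S = ∅, D = {1}; then 1 ∈ D but 1 ∉ (D ∖ B) ∪ (D ∩ S).

Reverse inclusion. Let x ∈ (D ∖ B) ∪ (D ∩ S). Then either x ∈ D and x ∉ B, S; or x ∈ S ∩ D and x ∉ B; or x ∈ B ∩ S ∩ D. In each case x ∈ D, so (D ∖ B) ∪ (D ∩ S) ⊆ D.

The sets are not equal: only the reverse inclusion holds.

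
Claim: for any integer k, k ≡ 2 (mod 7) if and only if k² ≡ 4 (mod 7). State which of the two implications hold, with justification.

Only the forward direction holds.

(←) This fails: take k = 5. Then 5² = 25 ≡ 4 (mod 7), yet 5 ≡ 5 (mod 7), not 2.

(→) Suppose k ≡ 2 (mod 7). Write k = 7j + 2. Then (7j + 2)² = 49j² + 28j + 4 = 7(7j² + 4j) + 4, so k² ≡ 4 (mod 7).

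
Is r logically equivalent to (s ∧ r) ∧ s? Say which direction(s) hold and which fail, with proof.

(→) This fails. Under s = F, r = T, the left side is true but the right side is false.

(←) Assume the antecedent. If s is true, the antecedent forces (s = T, r = T), and r holds there. If s is false, the antecedent cannot hold. Either way r holds.

(⇒) fails; (⇐) holds.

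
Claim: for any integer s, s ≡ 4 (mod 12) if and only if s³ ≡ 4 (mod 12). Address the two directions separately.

Forward direction. Suppose s ≡ 4 (mod 12). Write s = 12j + 4. Then (12j + 4)³ = 1728j³ + 1728j² + 576j + 64 = 12(144j³ + 144j² + 48j + 5) + 4, so s³ ≡ 4 (mod 12).

Converse. This fails: take s = 10. Then 10³ = 1000 ≡ 4 (mod 12), yet 10 ≡ 10 (mod 12), not 4.

Only the forward direction holds.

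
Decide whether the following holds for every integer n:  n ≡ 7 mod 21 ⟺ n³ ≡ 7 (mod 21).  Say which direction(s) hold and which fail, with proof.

Equivalent; both directions hold.

Forward direction. Suppose n ≡ 7 mod 21. Write n = 21j + 7. Then (21j + 7)³ = 9261j³ + 9261j² + 3087j + 343 = 21(441j³ + 441j² + 147j + 16) + 7, so n³ ≡ 7 (mod 21).

Converse. Suppose n³ ≡ 7 (mod 21). The only residue r in {0, …, 20} with r³ ≡ 7 (mod 21) is r = 7, so n ≡ 7 (mod 21).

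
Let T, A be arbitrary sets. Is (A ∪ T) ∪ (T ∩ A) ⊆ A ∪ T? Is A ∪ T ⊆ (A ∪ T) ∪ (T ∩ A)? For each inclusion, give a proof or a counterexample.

(⟹) Let x ∈ (A ∪ T) ∪ (T ∩ A). Then either x ∈ T and x ∉ A; or x ∈ A and x ∉ T; or x ∈ T ∩ A. In each case x ∈ A ∪ T, so (A ∪ T) ∪ (T ∩ A) ⊆ A ∪ T.

(⟸) Let x ∈ A ∪ T. Then either x ∈ T and x ∉ A; or x ∈ A and x ∉ T; or x ∈ T ∩ A. In each case x ∈ (A ∪ T) ∪ (T ∩ A), so A ∪ T ⊆ (A ∪ T) ∪ (T ∩ A).

Both inclusions hold.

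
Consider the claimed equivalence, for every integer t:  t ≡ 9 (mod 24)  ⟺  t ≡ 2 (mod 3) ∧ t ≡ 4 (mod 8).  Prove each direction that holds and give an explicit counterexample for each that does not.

Neither implication holds.

[⇒] This fails: t = 9 gives 9 ≡ 9 (mod 24) but 9 ≡ 0 (mod 3), so the conjunction on the right does not hold.

[⇐] This fails: t = 20 satisfies both congruences on the right (20 ≡ 2 mod 3 and 20 ≡ 4 mod 8) yet 20 ≡ 20 (mod 24), not 9.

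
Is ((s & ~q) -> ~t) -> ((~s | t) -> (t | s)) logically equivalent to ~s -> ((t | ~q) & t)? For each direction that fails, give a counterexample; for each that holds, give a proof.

(→) Assume the antecedent. If s is true, ~s -> ((t | ~q) & t) reduces to true regardless of the other variables. If s is false, the antecedent forces (q = F, s = F, t = T) or (q = T, s = F, t = T), and ~s -> ((t | ~q) & t) holds there. Either way ~s -> ((t | ~q) & t) holds.

(←) Assume the antecedent. If s is true, the consequent reduces to true regardless of the other variables. If s is false, the antecedent forces (q = F, s = F, t = T) or (q = T, s = F, t = T), and the consequent holds there. Either way the consequent holds.

Both implications hold.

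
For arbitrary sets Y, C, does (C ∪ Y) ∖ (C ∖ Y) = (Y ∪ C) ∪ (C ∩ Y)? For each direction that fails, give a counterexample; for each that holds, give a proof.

(⊆) Let x ∈ (C ∪ Y) ∖ (C ∖ Y). Then either x ∈ Y and x ∉ C; or x ∈ Y ∩ C. In each case x ∈ (Y ∪ C) ∪ (C ∩ Y), so (C ∪ Y) ∖ (C ∖ Y) ⊆ (Y ∪ C) ∪ (C ∩ Y).

(⊇) This inclusion fails. Take Y = ∅, C = {1}; then 1 ∈ (Y ∪ C) ∪ (C ∩ Y) but 1 ∉ (C ∪ Y) ∖ (C ∖ Y).

Only the forward inclusion holds.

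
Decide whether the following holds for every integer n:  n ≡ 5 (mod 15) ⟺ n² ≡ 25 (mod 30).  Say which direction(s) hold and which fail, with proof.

Neither direction holds.

[⇒] This fails: take n = 20. Then 20 ≡ 5 (mod 15), but 20² = 400 ≡ 10 (mod 30), not 25.

[⇐] This fails: take n = 25. Then 25² = 625 ≡ 25 (mod 30), yet 25 ≡ 10 (mod 15), not 5.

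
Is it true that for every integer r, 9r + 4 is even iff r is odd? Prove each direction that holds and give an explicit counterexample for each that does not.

Neither implication holds.

(⇒) This fails: r = 0 gives 9r + 4 = 4, which is even, but 0 is even, not odd.

(⇐) This also fails: r = 1 is odd, but 9r + 4 = 13 is odd, not even.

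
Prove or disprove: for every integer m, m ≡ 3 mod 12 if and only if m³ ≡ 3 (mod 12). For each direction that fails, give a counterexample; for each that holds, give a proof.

Equivalent; both directions hold.

(⟹) Suppose m ≡ 3 mod 12. Write m = 12j + 3. Then (12j + 3)³ = 1728j³ + 1296j² + 324j + 27 = 12(144j³ + 108j² + 27j + 2) + 3, so m³ ≡ 3 (mod 12).

(⟸) Conversely, suppose m³ ≡ 3 (mod 12). The only residue r in {0, …, 11} with r³ ≡ 3 (mod 12) is r = 3, so m ≡ 3 (mod 12).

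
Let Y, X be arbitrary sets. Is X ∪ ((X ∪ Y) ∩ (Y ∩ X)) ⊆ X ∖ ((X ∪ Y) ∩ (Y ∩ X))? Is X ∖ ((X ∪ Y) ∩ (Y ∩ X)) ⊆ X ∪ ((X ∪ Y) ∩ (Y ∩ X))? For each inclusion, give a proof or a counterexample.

Forward inclusion. This inclusion fails. Take Y = {1}, X = {1}; then 1 ∈ X ∪ ((X ∪ Y) ∩ (Y ∩ X)) but 1 ∉ X ∖ ((X ∪ Y) ∩ (Y ∩ X)).

Reverse inclusion. Let x ∈ X ∖ ((X ∪ Y) ∩ (Y ∩ X)). Then x ∈ X and x ∉ Y, from which x ∈ X ∪ ((X ∪ Y) ∩ (Y ∩ X)).

Only the reverse inclusion holds.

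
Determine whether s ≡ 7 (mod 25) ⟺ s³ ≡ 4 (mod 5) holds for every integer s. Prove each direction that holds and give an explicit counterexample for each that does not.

(⇒) fails and (⇐) fails.

(⟹) This fails: take s = 7. Then 7 ≡ 7 (mod 25), but 7³ = 343 ≡ 3 (mod 5), not 4.

(⟸) This fails: take s = 4. Then 4³ = 64 ≡ 4 (mod 5), yet 4 ≡ 4 (mod 25), not 7.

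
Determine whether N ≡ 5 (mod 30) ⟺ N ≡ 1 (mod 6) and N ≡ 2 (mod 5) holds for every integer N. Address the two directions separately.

Both directions fail.

(⟹) This fails: N = 5 gives 5 ≡ 5 (mod 30) but 5 ≡ 5 (mod 6), so the conjunction on the right does not hold.

(⟸) This fails: N = 7 satisfies both congruences on the right (7 ≡ 1 mod 6 and 7 ≡ 2 mod 5) yet 7 ≡ 7 (mod 30), not 5.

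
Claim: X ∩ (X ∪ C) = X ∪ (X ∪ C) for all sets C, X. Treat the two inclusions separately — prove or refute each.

(⊆) holds; (⊇) fails.

(⊆) Let x ∈ X ∩ (X ∪ C). Then either x ∈ X and x ∉ C; or x ∈ C ∩ X. In each case x ∈ X ∪ (X ∪ C), so X ∩ (X ∪ C) ⊆ X ∪ (X ∪ C).

(⊇) This inclusion fails. Take C = {1}, X = ∅; then 1 ∈ X ∪ (X ∪ C) but 1 ∉ X ∩ (X ∪ C).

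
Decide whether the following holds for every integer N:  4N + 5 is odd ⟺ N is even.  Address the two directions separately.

(→) This fails: take N = 7. Then 4N + 5 = 33, which is odd, yet N = 7 is odd, not even.

(←) Suppose N is even. Since 4 is even, 4N is even for every N, so 4N + 5 has the same parity as 5, which is odd. Hence 4N + 5 is odd.

Not equivalent: only (⇐) holds.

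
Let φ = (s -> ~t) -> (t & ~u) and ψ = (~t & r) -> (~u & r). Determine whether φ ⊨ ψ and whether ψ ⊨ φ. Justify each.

Only the forward implication holds.

Converse. This fails. Under u = F, t = F, r = F, s = F, the left side is false but the right side is true.

Forward direction. Assume the antecedent. If u is true, the antecedent forces (u = T, t = T, r = F, s = T) or (u = T, t = T, r = T, s = T), and (~t & r) -> (~u & r) holds there. If u is false, (~t & r) -> (~u & r) reduces to true regardless of the other variables. Either way (~t & r) -> (~u & r) holds.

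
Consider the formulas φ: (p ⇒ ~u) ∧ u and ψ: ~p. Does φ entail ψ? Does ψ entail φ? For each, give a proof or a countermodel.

Only the forward implication holds.

(⇒) Assume the antecedent. If p is true, the antecedent cannot hold. If p is false, ~p reduces to true regardless of the other variables. Either way ~p holds.

(⇐) This fails. Under p = F, u = F, the left side is false but the right side is true.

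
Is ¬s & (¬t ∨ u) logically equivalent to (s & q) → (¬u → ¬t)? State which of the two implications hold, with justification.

Only the forward direction holds.

(⇐) This fails. Under u = F, q = F, s = T, t = F, the left side is false but the right side is true.

(⇒) Assume the antecedent. If u is true, (s & q) → (¬u → ¬t) reduces to true regardless of the other variables. If u is false, the antecedent forces (u = F, q = F, s = F, t = F) or (u = F, q = T, s = F, t = F), and (s & q) → (¬u → ¬t) holds there. Either way (s & q) → (¬u → ¬t) holds.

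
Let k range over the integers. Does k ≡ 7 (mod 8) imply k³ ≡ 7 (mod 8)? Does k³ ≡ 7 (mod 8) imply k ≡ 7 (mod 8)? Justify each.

Both implications hold.

(⇒) Suppose k ≡ 7 (mod 8). Write k = 8j + 7. Then (8j + 7)³ = 512j³ + 1344j² + 1176j + 343 = 8(64j³ + 168j² + 147j + 42) + 7, so k³ ≡ 7 (mod 8).

(⇐) Conversely, suppose k³ ≡ 7 (mod 8). The only residue r in {0, …, 7} with r³ ≡ 7 (mod 8) is r = 7, so k ≡ 7 (mod 8).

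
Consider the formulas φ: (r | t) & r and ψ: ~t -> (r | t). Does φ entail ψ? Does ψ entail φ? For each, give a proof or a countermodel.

(⇒) holds; (⇐) fails.

(⇐) This fails. Under r = F, t = T, the left side is false but the right side is true.

(⇒) Assume the antecedent. If r is true, ~t -> (r | t) reduces to true regardless of the other variables. If r is false, the antecedent cannot hold. Either way ~t -> (r | t) holds.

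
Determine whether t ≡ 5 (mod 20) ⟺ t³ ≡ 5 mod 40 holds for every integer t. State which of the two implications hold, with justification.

Only the converse holds.

Forward direction. This fails: take t = 25. Then 25 ≡ 5 (mod 20), but 25³ = 15625 ≡ 25 (mod 40), not 5.

Converse. The residues r modulo 40 with r³ ≡ 5 (mod 40) are exactly {5}, and each is ≡ 5 (mod 20).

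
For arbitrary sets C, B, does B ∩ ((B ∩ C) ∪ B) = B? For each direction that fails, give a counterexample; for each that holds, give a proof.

(⟹) Let x ∈ B ∩ ((B ∩ C) ∪ B). Then either x ∈ B and x ∉ C; or x ∈ C ∩ B. In each case x ∈ B, so B ∩ ((B ∩ C) ∪ B) ⊆ B.

(⟸) Let x ∈ B. Then either x ∈ B and x ∉ C; or x ∈ C ∩ B. In each case x ∈ B ∩ ((B ∩ C) ∪ B), so B ⊆ B ∩ ((B ∩ C) ∪ B).

Both inclusions hold.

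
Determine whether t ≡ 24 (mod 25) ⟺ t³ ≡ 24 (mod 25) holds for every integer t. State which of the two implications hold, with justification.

The biconditional holds.

Forward direction. Suppose t ≡ 24 (mod 25). Write t = 25j + 24. Then (25j + 24)³ = 15625j³ + 45000j² + 43200j + 13824 = 25(625j³ + 1800j² + 1728j + 552) + 24, so t³ ≡ 24 (mod 25).

Converse. Suppose t³ ≡ 24 (mod 25). The only residue r in {0, …, 24} with r³ ≡ 24 (mod 25) is r = 24, so t ≡ 24 (mod 25).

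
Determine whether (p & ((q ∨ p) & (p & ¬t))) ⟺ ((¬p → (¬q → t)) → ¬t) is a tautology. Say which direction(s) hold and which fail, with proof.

(→) Assume the antecedent. If q is true, the antecedent forces (q = T, p = T, t = F), and (¬p → (¬q → t)) → ¬t holds there. If q is false, the antecedent forces (q = F, p = T, t = F), and (¬p → (¬q → t)) → ¬t holds there. Either way (¬p → (¬q → t)) → ¬t holds.

(←) This fails. Under q = F, p = F, t = F, the left side is false but the right side is true.

Not equivalent: only (⇒) holds.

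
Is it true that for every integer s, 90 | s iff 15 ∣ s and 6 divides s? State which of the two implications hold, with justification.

Only the forward direction holds.

(←) This fails: take s = 30. Both 15 ∣ 30 and 6 ∣ 30, yet 30 is not a multiple of 90 (since 30 = 0·90 + 30), so 90 ∤ 30.

(→) If 90 ∣ s, write s = 90q. Since 90 = 6·15, s = 15·(6q), so 15 ∣ s; and since 90 = 15·6, s = 6·(15q), so 6 ∣ s.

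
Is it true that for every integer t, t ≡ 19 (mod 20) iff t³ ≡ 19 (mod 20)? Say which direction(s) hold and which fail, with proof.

The biconditional holds.

(⟹) Suppose t ≡ 19 (mod 20). Write t = 20j + 19. Then (20j + 19)³ = 8000j³ + 22800j² + 21660j + 6859 = 20(400j³ + 1140j² + 1083j + 342) + 19, so t³ ≡ 19 (mod 20).

(⟸) Conversely, suppose t³ ≡ 19 (mod 20). The only residue r in {0, …, 19} with r³ ≡ 19 (mod 20) is r = 19, so t ≡ 19 (mod 20).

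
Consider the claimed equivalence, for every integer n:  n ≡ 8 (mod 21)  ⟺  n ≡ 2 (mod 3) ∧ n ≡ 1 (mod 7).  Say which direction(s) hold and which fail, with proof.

(⟸) If n ≡ 2 (mod 3) and n ≡ 1 (mod 7), then by the Chinese remainder theorem n ≡ 8 (mod 21). This is exactly n ≡ 8 (mod 21).

(⟹) Suppose n ≡ 8 (mod 21); write n = 21j + 8. Since 3 ∣ 21, reducing mod 3 gives n ≡ 8 ≡ 2 (mod 3); since 7 ∣ 21, reducing mod 7 gives n ≡ 8 ≡ 1 (mod 7).

Both directions hold; the statement is true.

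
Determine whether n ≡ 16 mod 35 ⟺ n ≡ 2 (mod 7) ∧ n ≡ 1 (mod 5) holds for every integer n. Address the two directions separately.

(⇒) Suppose n ≡ 16 (mod 35); write n = 35j + 16. Since 7 ∣ 35, reducing mod 7 gives n ≡ 16 ≡ 2 (mod 7); since 5 ∣ 35, reducing mod 5 gives n ≡ 16 ≡ 1 (mod 5).

(⇐) Conversely, if n ≡ 2 (mod 7) and n ≡ 1 (mod 5), then by the Chinese remainder theorem n ≡ 16 (mod 35). This is exactly n ≡ 16 (mod 35).

Both directions hold.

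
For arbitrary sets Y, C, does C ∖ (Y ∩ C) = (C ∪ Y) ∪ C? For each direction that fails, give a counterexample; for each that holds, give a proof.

The sets are not equal: only the forward inclusion holds.

Reverse inclusion. This inclusion fails. Take Y = {1}, C = ∅; then 1 ∈ (C ∪ Y) ∪ C but 1 ∉ C ∖ (Y ∩ C).

Forward inclusion. Let x ∈ C ∖ (Y ∩ C). Then x ∈ C and x ∉ Y, from which x ∈ (C ∪ Y) ∪ C.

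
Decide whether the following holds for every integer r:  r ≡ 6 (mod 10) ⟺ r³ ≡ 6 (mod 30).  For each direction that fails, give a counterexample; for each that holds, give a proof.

(→) This fails: take r = 16. Then 16 ≡ 6 (mod 10), but 16³ = 4096 ≡ 16 (mod 30), not 6.

(←) Conversely, the residues r modulo 30 with r³ ≡ 6 (mod 30) are exactly {6}, and each is ≡ 6 (mod 10).

The forward direction fails; the converse holds.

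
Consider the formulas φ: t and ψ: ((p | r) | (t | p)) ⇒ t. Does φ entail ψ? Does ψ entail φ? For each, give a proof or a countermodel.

Not equivalent: only (⇒) holds.

Forward direction. Assume the antecedent. If r is true, the antecedent forces (r = T, p = F, t = T) or (r = T, p = T, t = T), and ((p | r) | (t | p)) ⇒ t holds there. If r is false, the antecedent forces (r = F, p = F, t = T) or (r = F, p = T, t = T), and ((p | r) | (t | p)) ⇒ t holds there. Either way ((p | r) | (t | p)) ⇒ t holds.

Converse. This fails. Under r = F, p = F, t = F, the left side is false but the right side is true.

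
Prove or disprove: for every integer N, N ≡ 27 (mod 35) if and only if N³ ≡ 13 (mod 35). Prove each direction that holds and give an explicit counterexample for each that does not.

Forward direction. Suppose N ≡ 27 (mod 35). Write N = 35j + 27. Then (35j + 27)³ = 42875j³ + 99225j² + 76545j + 19683 = 35(1225j³ + 2835j² + 2187j + 562) + 13, so N³ ≡ 13 (mod 35).

Converse. This fails: take N = 12. Then 12³ = 1728 ≡ 13 (mod 35), yet 12 ≡ 12 (mod 35), not 27.

Only the forward direction holds.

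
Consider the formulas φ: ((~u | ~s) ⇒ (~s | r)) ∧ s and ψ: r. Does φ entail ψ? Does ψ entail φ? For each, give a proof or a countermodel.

Both directions fail.

[⇒] This fails. Under r = F, s = T, u = T, the left side is true but the right side is false.

[⇐] This fails. Under r = T, s = F, u = F, the left side is false but the right side is true.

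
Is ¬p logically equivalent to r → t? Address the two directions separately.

Forward direction. This fails. Under p = F, t = F, r = T, the left side is true but the right side is false.

Converse. This fails. Under p = T, t = F, r = F, the left side is false but the right side is true.

Both directions fail.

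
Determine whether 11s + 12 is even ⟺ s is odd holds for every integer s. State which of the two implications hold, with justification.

(⇒) This fails: s = 4 gives 11s + 12 = 56, which is even, but 4 is even, not odd.

(⇐) This also fails: s = 7 is odd, but 11s + 12 = 89 is odd, not even.

Neither direction holds.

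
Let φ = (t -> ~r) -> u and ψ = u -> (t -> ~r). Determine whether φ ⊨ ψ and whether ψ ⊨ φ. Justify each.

(⟹) This fails. Under r = T, t = T, u = T, the left side is true but the right side is false.

(⟸) This fails. Under r = F, t = F, u = F, the left side is false but the right side is true.

Neither implication holds.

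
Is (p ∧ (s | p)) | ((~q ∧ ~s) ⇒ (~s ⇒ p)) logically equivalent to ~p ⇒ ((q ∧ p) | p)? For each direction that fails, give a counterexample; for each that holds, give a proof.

(⇒) This fails. Under p = F, s = T, q = F, the left side is true but the right side is false.

(⇐) Assume the antecedent. If p is true, the consequent reduces to true regardless of the other variables. If p is false, the antecedent cannot hold. Either way the consequent holds.

Only the reverse direction holds.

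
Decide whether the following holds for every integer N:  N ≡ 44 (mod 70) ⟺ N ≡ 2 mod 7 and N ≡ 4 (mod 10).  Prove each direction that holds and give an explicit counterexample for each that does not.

(⇒) Suppose N ≡ 44 (mod 70); write N = 70j + 44. Since 7 ∣ 70, reducing mod 7 gives N ≡ 44 ≡ 2 (mod 7); since 10 ∣ 70, reducing mod 10 gives N ≡ 44 ≡ 4 (mod 10).

(⇐) Conversely, if N ≡ 2 (mod 7) and N ≡ 4 (mod 10), then by the Chinese remainder theorem N ≡ 44 (mod 70). This is exactly N ≡ 44 (mod 70).

The biconditional holds.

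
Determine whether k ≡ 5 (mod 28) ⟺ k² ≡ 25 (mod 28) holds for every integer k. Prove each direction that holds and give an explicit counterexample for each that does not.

Only the forward implication holds.

(⇒) Suppose k ≡ 5 (mod 28). Write k = 28j + 5. Then (28j + 5)² = 784j² + 280j + 25 = 28(28j² + 10j) + 25, so k² ≡ 25 (mod 28).

(⇐) This fails: take k = 9. Then 9² = 81 ≡ 25 (mod 28), yet 9 ≡ 9 (mod 28), not 5.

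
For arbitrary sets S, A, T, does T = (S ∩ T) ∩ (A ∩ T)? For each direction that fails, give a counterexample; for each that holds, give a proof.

Forward inclusion. This inclusion fails. Take S = ∅, A = ∅, T = {1}; then 1 ∈ T but 1 ∉ (S ∩ T) ∩ (A ∩ T).

Reverse inclusion. Let x ∈ (S ∩ T) ∩ (A ∩ T). Then x ∈ S ∩ A ∩ T, from which x ∈ T.

(⊆) fails; (⊇) holds.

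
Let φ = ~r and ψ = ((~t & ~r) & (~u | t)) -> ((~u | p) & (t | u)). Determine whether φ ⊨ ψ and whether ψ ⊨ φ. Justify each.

Both directions fail.

(⇒) This fails. Under u = F, r = F, t = F, p = F, the left side is true but the right side is false.

(⇐) This fails. Under u = F, r = T, t = F, p = F, the left side is false but the right side is true.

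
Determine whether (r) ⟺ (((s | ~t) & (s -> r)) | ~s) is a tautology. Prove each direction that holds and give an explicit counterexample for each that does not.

[⇒] Assume the antecedent. If t is true, the antecedent forces (t = T, s = F, r = T) or (t = T, s = T, r = T), and ((s | ~t) & (s -> r)) | ~s holds there. If t is false, the antecedent forces (t = F, s = F, r = T) or (t = F, s = T, r = T), and ((s | ~t) & (s -> r)) | ~s holds there. Either way ((s | ~t) & (s -> r)) | ~s holds.

[⇐] This fails. Under t = F, s = F, r = F, the left side is false but the right side is true.

The forward direction holds; the converse fails.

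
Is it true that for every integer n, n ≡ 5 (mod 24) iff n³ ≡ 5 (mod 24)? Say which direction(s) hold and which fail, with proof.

(⇐) Suppose n³ ≡ 5 (mod 24). The only residue r in {0, …, 23} with r³ ≡ 5 (mod 24) is r = 5, so n ≡ 5 (mod 24).

(⇒) Suppose n ≡ 5 (mod 24). Write n = 24j + 5. Then (24j + 5)³ = 13824j³ + 8640j² + 1800j + 125 = 24(576j³ + 360j² + 75j + 5) + 5, so n³ ≡ 5 (mod 24).

The biconditional holds.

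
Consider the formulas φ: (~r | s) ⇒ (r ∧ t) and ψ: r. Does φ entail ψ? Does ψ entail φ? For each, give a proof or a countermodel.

Forward direction. Assume the antecedent. If t is true, the antecedent forces (t = T, r = T, s = F) or (t = T, r = T, s = T), and r holds there. If t is false, the antecedent forces (t = F, r = T, s = F), and r holds there. Either way r holds.

Converse. This fails. Under t = F, r = T, s = T, the left side is false but the right side is true.

(⇒) holds; (⇐) fails.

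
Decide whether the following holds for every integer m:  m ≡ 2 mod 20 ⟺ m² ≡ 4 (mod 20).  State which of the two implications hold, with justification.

Only the forward direction holds.

Converse. This fails: take m = 8. Then 8² = 64 ≡ 4 (mod 20), yet 8 ≡ 8 (mod 20), not 2.

Forward direction. Suppose m ≡ 2 mod 20. Write m = 20j + 2. Then (20j + 2)² = 400j² + 80j + 4 = 20(20j² + 4j) + 4, so m² ≡ 4 (mod 20).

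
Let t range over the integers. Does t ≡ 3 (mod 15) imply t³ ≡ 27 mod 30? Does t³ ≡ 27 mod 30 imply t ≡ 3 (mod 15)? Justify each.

[⇐] The residues r modulo 30 with r³ ≡ 27 (mod 30) are exactly {3}, and each is ≡ 3 (mod 15).

[⇒] This fails: take t = 18. Then 18 ≡ 3 (mod 15), but 18³ = 5832 ≡ 12 (mod 30), not 27.

Only the converse holds.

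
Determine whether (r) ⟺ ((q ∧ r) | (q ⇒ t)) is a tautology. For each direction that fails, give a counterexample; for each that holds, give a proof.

[⇐] This fails. Under t = F, q = F, r = F, the left side is false but the right side is true.

[⇒] Assume the antecedent. If t is true, (q ∧ r) | (q ⇒ t) reduces to true regardless of the other variables. If t is false, the antecedent forces (t = F, q = F, r = T) or (t = F, q = T, r = T), and (q ∧ r) | (q ⇒ t) holds there. Either way (q ∧ r) | (q ⇒ t) holds.

Not equivalent: only (⇒) holds.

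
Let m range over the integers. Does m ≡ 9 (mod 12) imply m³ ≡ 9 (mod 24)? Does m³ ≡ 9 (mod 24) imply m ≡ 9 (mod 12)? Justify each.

Only the reverse direction holds.

(⇒) This fails: take m = 21. Then 21 ≡ 9 (mod 12), but 21³ = 9261 ≡ 21 (mod 24), not 9.

(⇐) Conversely, the residues r modulo 24 with r³ ≡ 9 (mod 24) are exactly {9}, and each is ≡ 9 (mod 12).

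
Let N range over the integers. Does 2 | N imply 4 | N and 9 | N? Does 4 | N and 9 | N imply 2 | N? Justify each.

(⇒) fails; (⇐) holds.

[⇒] This fails: take N = 2. Certainly 2 ∣ 2, but 4 ∤ 2.

[⇐] Suppose 4 ∣ N and 9 ∣ N. Any common multiple of 4 and 9 is a multiple of their lcm; here gcd(4, 9) = 1, so lcm(4, 9) = 4·9 = 36, so 36 ∣ N. Since 2 ∣ 36, it follows that 2 ∣ N.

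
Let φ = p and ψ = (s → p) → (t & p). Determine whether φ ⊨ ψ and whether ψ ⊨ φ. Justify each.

(⇒) fails and (⇐) fails.

(→) This fails. Under t = F, s = F, p = T, the left side is true but the right side is false.

(←) This fails. Under t = F, s = T, p = F, the left side is false but the right side is true.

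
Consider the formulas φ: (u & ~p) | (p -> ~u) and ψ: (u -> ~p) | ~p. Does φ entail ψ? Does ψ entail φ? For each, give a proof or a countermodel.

Both implications hold.

Forward direction. Assume the antecedent. If p is true, the antecedent forces (p = T, u = F), and (u -> ~p) | ~p holds there. If p is false, (u -> ~p) | ~p reduces to true regardless of the other variables. Either way (u -> ~p) | ~p holds.

Converse. Assume the antecedent. If p is true, the antecedent forces (p = T, u = F), and (u & ~p) | (p -> ~u) holds there. If p is false, (u & ~p) | (p -> ~u) reduces to true regardless of the other variables. Either way (u & ~p) | (p -> ~u) holds.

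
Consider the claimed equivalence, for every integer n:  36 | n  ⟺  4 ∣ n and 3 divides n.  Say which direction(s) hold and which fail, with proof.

(←) This fails: take n = 12. Both 4 ∣ 12 and 3 ∣ 12, yet 12 is not a multiple of 36 (since 12 = 0·36 + 12), so 36 ∤ 12.

(→) If 36 ∣ n, write n = 36q. Since 36 = 9·4, n = 4·(9q), so 4 ∣ n; and since 36 = 12·3, n = 3·(12q), so 3 ∣ n.

Only the forward direction holds.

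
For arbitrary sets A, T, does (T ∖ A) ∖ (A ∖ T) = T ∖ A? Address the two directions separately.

Both inclusions hold; the sets are equal.

(⟹) Let x ∈ (T ∖ A) ∖ (A ∖ T). Then x ∈ T and x ∉ A, from which x ∈ T ∖ A.

(⟸) Let x ∈ T ∖ A. Then x ∈ T and x ∉ A, from which x ∈ (T ∖ A) ∖ (A ∖ T).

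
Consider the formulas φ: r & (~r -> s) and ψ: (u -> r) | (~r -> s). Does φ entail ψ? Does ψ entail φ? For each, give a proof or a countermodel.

(⇒) holds; (⇐) fails.

(⟹) Assume the antecedent. If s is true, (u -> r) | (~r -> s) reduces to true regardless of the other variables. If s is false, the antecedent forces (s = F, u = F, r = T) or (s = F, u = T, r = T), and (u -> r) | (~r -> s) holds there. Either way (u -> r) | (~r -> s) holds.

(⟸) This fails. Under s = F, u = F, r = F, the left side is false but the right side is true.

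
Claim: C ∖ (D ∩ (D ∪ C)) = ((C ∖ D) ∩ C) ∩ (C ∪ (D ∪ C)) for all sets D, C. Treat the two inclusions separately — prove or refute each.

(⊇) Let x ∈ ((C ∖ D) ∩ C) ∩ (C ∪ (D ∪ C)). Then x ∈ C and x ∉ D, from which x ∈ C ∖ (D ∩ (D ∪ C)).

(⊆) Let x ∈ C ∖ (D ∩ (D ∪ C)). Then x ∈ C and x ∉ D, from which x ∈ ((C ∖ D) ∩ C) ∩ (C ∪ (D ∪ C)).

The two sets are equal.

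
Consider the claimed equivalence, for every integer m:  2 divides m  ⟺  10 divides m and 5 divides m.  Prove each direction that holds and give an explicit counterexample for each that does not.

[⇒] This fails: take m = 2. Certainly 2 ∣ 2, but 10 ∤ 2.

[⇐] Suppose 10 ∣ m and 5 ∣ m. Any common multiple of 10 and 5 is a multiple of their lcm; here lcm(10, 5) = 10·5/gcd(10, 5) = 50/5 = 10, so 10 ∣ m. Since 2 ∣ 10, it follows that 2 ∣ m.

The forward direction fails; the converse holds.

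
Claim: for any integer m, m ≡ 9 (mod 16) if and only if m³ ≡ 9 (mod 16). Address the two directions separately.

(→) Suppose m ≡ 9 (mod 16). Write m = 16j + 9. Then (16j + 9)³ = 4096j³ + 6912j² + 3888j + 729 = 16(256j³ + 432j² + 243j + 45) + 9, so m³ ≡ 9 (mod 16).

(←) Conversely, suppose m³ ≡ 9 (mod 16). The only residue r in {0, …, 15} with r³ ≡ 9 (mod 16) is r = 9, so m ≡ 9 (mod 16).

Both directions hold; the statement is true.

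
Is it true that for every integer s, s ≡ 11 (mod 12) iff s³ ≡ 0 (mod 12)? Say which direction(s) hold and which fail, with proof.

Both directions fail.

Forward direction. This fails: take s = 11. Then 11 ≡ 11 (mod 12), but 11³ = 1331 ≡ 11 (mod 12), not 0.

Converse. This fails: take s = 0. Then 0³ = 0 ≡ 0 (mod 12), yet 0 ≡ 0 (mod 12), not 11.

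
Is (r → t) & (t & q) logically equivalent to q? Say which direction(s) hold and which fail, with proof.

(←) This fails. Under q = T, t = F, r = F, the left side is false but the right side is true.

(→) Assume the antecedent. If q is true, q reduces to true regardless of the other variables. If q is false, the antecedent cannot hold. Either way q holds.

Only the forward implication holds.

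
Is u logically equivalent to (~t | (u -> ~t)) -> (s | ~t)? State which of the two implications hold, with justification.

Only the forward implication holds.

[⇐] This fails. Under s = F, u = F, t = F, the left side is false but the right side is true.

[⇒] Assume the antecedent. If s is true, (~t | (u -> ~t)) -> (s | ~t) reduces to true regardless of the other variables. If s is false, the antecedent forces (s = F, u = T, t = F) or (s = F, u = T, t = T), and (~t | (u -> ~t)) -> (s | ~t) holds there. Either way (~t | (u -> ~t)) -> (s | ~t) holds.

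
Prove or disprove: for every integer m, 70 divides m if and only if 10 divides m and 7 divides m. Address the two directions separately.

Both implications hold.

(⇒) If 70 ∣ m, write m = 70q. Since 70 = 7·10, m = 10·(7q), so 10 ∣ m; and since 70 = 10·7, m = 7·(10q), so 7 ∣ m.

(⇐) Suppose 10 ∣ m and 7 ∣ m. Any common multiple of 10 and 7 is a multiple of their lcm; here gcd(10, 7) = 1, so lcm(10, 7) = 10·7 = 70, so 70 ∣ m.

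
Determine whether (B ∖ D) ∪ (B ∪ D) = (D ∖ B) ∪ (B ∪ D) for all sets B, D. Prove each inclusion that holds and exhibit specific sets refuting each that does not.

(⟹) Let x ∈ (B ∖ D) ∪ (B ∪ D). Then either x ∈ B and x ∉ D; or x ∈ D and x ∉ B; or x ∈ B ∩ D. In each case x ∈ (D ∖ B) ∪ (B ∪ D), so (B ∖ D) ∪ (B ∪ D) ⊆ (D ∖ B) ∪ (B ∪ D).

(⟸) Let x ∈ (D ∖ B) ∪ (B ∪ D). Then either x ∈ B and x ∉ D; or x ∈ D and x ∉ B; or x ∈ B ∩ D. In each case x ∈ (B ∖ D) ∪ (B ∪ D), so (D ∖ B) ∪ (B ∪ D) ⊆ (B ∖ D) ∪ (B ∪ D).

Both inclusions hold.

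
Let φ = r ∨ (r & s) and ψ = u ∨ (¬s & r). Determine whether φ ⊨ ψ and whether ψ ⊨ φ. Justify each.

Neither direction holds.

Forward direction. This fails. Under s = T, r = T, u = F, the left side is true but the right side is false.

Converse. This fails. Under s = F, r = F, u = T, the left side is false but the right side is true.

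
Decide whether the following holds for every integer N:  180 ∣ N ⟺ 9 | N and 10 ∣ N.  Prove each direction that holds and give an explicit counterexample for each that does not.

Only the forward direction holds.

[⇒] If 180 ∣ N, write N = 180q. Since 180 = 20·9, N = 9·(20q), so 9 ∣ N; and since 180 = 18·10, N = 10·(18q), so 10 ∣ N.

[⇐] This fails: take N = 90. Both 9 ∣ 90 and 10 ∣ 90, yet 90 is not a multiple of 180 (since 90 = 0·180 + 90), so 180 ∤ 90.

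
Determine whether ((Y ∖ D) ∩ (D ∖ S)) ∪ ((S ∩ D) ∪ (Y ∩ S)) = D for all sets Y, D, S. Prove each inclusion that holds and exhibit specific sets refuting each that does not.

(⊆) fails and (⊇) fails.

(⟹) This inclusion fails. Take Y = {1}, D = ∅, S = {1}; then 1 ∈ ((Y ∖ D) ∩ (D ∖ S)) ∪ ((S ∩ D) ∪ (Y ∩ S)) but 1 ∉ D.

(⟸) This inclusion fails. Take Y = ∅, D = {1}, S = ∅; then 1 ∈ D but 1 ∉ ((Y ∖ D) ∩ (D ∖ S)) ∪ ((S ∩ D) ∪ (Y ∩ S)).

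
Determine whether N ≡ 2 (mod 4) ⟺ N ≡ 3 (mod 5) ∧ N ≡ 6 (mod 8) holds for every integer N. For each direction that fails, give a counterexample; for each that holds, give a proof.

(→) This fails: N = 2 gives 2 ≡ 2 (mod 4) but 2 ≡ 2 (mod 5), so the conjunction on the right does not hold.

(←) Conversely, if N ≡ 3 (mod 5) and N ≡ 6 (mod 8), then by the Chinese remainder theorem N ≡ 38 (mod 40). Since 38 ≡ 2 (mod 4) and 4 ∣ 40, we get N ≡ 2 (mod 4).

Only the reverse direction holds.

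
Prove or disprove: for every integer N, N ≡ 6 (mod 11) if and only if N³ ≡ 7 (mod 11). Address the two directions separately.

(⟹) Suppose N ≡ 6 (mod 11). Write N = 11j + 6. Then (11j + 6)³ = 1331j³ + 2178j² + 1188j + 216 = 11(121j³ + 198j² + 108j + 19) + 7, so N³ ≡ 7 (mod 11).

(⟸) For the converse, argue contrapositively. If N ≢ 6 (mod 11), then N is congruent to one of 0, 1, 2, 3, 4, 5, 7, 8, 9, 10 modulo 11, and these give N³ ≡ 0, 1, 8, 5, 9, 4, 2, 6, 3, 10 respectively — never 7.

The biconditional holds.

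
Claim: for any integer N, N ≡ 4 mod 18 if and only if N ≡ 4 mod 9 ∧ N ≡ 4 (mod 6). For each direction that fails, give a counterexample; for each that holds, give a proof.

The biconditional holds.

(⇒) Suppose N ≡ 4 (mod 18); write N = 18j + 4. Since 9 ∣ 18, reducing mod 9 gives N ≡ 4 (mod 9); since 6 ∣ 18, reducing mod 6 gives N ≡ 4 (mod 6).

(⇐) Conversely, if N ≡ 4 (mod 9) and N ≡ 4 (mod 6), then by the Chinese remainder theorem N ≡ 4 (mod 18). This is exactly N ≡ 4 (mod 18).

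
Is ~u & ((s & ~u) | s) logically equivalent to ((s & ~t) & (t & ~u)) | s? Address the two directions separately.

[⇒] Assume the antecedent. If s is true, ((s & ~t) & (t & ~u)) | s reduces to true regardless of the other variables. If s is false, the antecedent cannot hold. Either way ((s & ~t) & (t & ~u)) | s holds.

[⇐] This fails. Under s = T, t = F, u = T, the left side is false but the right side is true.

(⇒) holds; (⇐) fails.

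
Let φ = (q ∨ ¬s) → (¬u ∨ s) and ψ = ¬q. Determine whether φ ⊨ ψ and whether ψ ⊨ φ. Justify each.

(→) This fails. Under s = F, u = F, q = T, the left side is true but the right side is false.

(←) This fails. Under s = F, u = T, q = F, the left side is false but the right side is true.

Neither direction holds.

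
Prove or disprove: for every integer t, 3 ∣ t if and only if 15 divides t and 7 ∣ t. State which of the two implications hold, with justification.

Only the converse holds.

(⟸) Suppose 15 ∣ t and 7 ∣ t. Any common multiple of 15 and 7 is a multiple of their lcm; here gcd(15, 7) = 1, so lcm(15, 7) = 15·7 = 105, so 105 ∣ t. Since 3 ∣ 105, it follows that 3 ∣ t.

(⟹) This fails: take t = 3. Certainly 3 ∣ 3, but 15 ∤ 3.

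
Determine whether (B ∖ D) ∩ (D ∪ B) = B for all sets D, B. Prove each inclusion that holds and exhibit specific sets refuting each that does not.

Forward inclusion. Let x ∈ (B ∖ D) ∩ (D ∪ B). Then x ∈ B and x ∉ D, from which x ∈ B.

Reverse inclusion. This inclusion fails. Take D = {1}, B = {1}; then 1 ∈ B but 1 ∉ (B ∖ D) ∩ (D ∪ B).

The sets are not equal: only the forward inclusion holds.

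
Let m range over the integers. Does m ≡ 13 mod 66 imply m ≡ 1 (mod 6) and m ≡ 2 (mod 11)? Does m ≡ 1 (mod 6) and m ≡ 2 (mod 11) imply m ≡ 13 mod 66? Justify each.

[⇒] Suppose m ≡ 13 (mod 66); write m = 66j + 13. Since 6 ∣ 66, reducing mod 6 gives m ≡ 13 ≡ 1 (mod 6); since 11 ∣ 66, reducing mod 11 gives m ≡ 13 ≡ 2 (mod 11).

[⇐] Conversely, if m ≡ 1 (mod 6) and m ≡ 2 (mod 11), then by the Chinese remainder theorem m ≡ 13 (mod 66). This is exactly m ≡ 13 (mod 66).

Both directions hold.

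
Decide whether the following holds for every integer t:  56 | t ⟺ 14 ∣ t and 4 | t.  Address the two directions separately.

Forward direction. If 56 ∣ t, write t = 56q. Since 56 = 4·14, t = 14·(4q), so 14 ∣ t; and since 56 = 14·4, t = 4·(14q), so 4 ∣ t.

Converse. This fails: take t = 28. Both 14 ∣ 28 and 4 ∣ 28, yet 28 is not a multiple of 56 (since 28 = 0·56 + 28), so 56 ∤ 28.

Only the forward implication holds.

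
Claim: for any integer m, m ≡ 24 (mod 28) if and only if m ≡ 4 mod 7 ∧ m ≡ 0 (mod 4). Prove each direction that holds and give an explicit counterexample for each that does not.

Neither direction holds.

[⇒] This fails: m = 24 gives 24 ≡ 24 (mod 28) but 24 ≡ 3 (mod 7), so the conjunction on the right does not hold.

[⇐] This fails: m = 4 satisfies both congruences on the right (4 ≡ 4 mod 7 and 4 ≡ 0 mod 4) yet 4 ≡ 4 (mod 28), not 24.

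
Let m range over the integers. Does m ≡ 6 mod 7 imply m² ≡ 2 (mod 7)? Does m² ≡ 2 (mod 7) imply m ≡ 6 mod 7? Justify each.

(⇒) fails and (⇐) fails.

(⟹) This fails: take m = 6. Then 6 ≡ 6 (mod 7), but 6² = 36 ≡ 1 (mod 7), not 2.

(⟸) This fails: take m = 3. Then 3² = 9 ≡ 2 (mod 7), yet 3 ≡ 3 (mod 7), not 6.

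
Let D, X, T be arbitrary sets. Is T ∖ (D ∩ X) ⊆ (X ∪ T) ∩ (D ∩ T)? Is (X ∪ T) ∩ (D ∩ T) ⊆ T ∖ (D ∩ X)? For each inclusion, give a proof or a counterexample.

(⊆) This inclusion fails. Take D = ∅, X = ∅, T = {1}; then 1 ∈ T ∖ (D ∩ X) but 1 ∉ (X ∪ T) ∩ (D ∩ T).

(⊇) This inclusion fails. Take D = {1}, X = {1}, T = {1}; then 1 ∈ (X ∪ T) ∩ (D ∩ T) but 1 ∉ T ∖ (D ∩ X).

(⊆) fails and (⊇) fails.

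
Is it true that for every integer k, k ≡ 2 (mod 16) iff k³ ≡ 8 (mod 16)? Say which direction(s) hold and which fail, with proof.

Converse. This fails: take k = 6. Then 6³ = 216 ≡ 8 (mod 16), yet 6 ≡ 6 (mod 16), not 2.

Forward direction. Suppose k ≡ 2 (mod 16). Write k = 16j + 2. Then (16j + 2)³ = 4096j³ + 1536j² + 192j + 8 = 16(256j³ + 96j² + 12j) + 8, so k³ ≡ 8 (mod 16).

Not equivalent: only (⇒) holds.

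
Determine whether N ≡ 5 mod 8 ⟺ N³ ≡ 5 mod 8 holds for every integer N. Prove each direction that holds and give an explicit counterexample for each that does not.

(⟹) Suppose N ≡ 5 mod 8. Write N = 8j + 5. Then (8j + 5)³ = 512j³ + 960j² + 600j + 125 = 8(64j³ + 120j² + 75j + 15) + 5, so N³ ≡ 5 (mod 8).

(⟸) For the converse, argue contrapositively. If N ≢ 5 (mod 8), then N is congruent to one of 0, 1, 2, 3, 4, 6, 7 modulo 8, and these give N³ ≡ 0, 1, 0, 3, 0, 0, 7 respectively — never 5.

Equivalent; both directions hold.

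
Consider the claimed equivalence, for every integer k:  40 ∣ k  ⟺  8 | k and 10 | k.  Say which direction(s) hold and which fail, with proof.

Both directions hold.

(→) If 40 ∣ k, write k = 40q. Since 40 = 5·8, k = 8·(5q), so 8 ∣ k; and since 40 = 4·10, k = 10·(4q), so 10 ∣ k.

(←) Suppose 8 ∣ k and 10 ∣ k. Any common multiple of 8 and 10 is a multiple of their lcm; here lcm(8, 10) = 8·10/gcd(8, 10) = 80/2 = 40, so 40 ∣ k.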